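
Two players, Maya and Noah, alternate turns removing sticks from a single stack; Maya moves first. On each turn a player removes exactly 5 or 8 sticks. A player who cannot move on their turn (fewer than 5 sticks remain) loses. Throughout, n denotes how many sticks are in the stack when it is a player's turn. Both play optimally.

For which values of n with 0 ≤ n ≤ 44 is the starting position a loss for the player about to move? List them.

Work bottom-up. With no move the player to move loses. Otherwise the position is W if at least one move leads to an L position for the opponent, and L if every move leads to a W.
n=0: no move → L
n=1: no move → L
n=2: no move → L
n=3: no move → L
n=4: no move → L
n=5: W (go to 0, an L position)
n=6: W (go to 1, an L position)
n=7: W (go to 2, an L position)
n=8: W (go to 3, an L position)
n=9: W (go to 4, an L position)
n=10: W (go to 2, an L position)
n=11: W (go to 3, an L position)
n=12: W (go to 4, an L position)
n=13: L (options 8(W), 5(W) are all W)
n=14: L (options 9(W), 6(W) are all W)
n=15: L (options 10(W), 7(W) are all W)
n=16: L (options 11(W), 8(W) are all W)
n=17: L (options 12(W), 9(W) are all W)
n=18: W (go to 13, an L position)
n=19: W (go to 14, an L position)
n=20: W (go to 15, an L position)
n=21: W (go to 16, an L position)
n=22: W (go to 17, an L position)
n=23: W (go to 15, an L position)
n=24: W (go to 16, an L position)
n=25: W (go to 17, an L position)
n=26: L (options 21(W), 18(W) are all W)
n=27: L (options 22(W), 19(W) are all W)
n=28: L (options 23(W), 20(W) are all W)
n=29: L (options 24(W), 21(W) are all W)
n=30: L (options 25(W), 22(W) are all W)
n=31: W (go to 26, an L position)
n=32: W (go to 27, an L position)
n=33: W (go to 28, an L position)
n=34: W (go to 29, an L position)
n=35: W (go to 30, an L position)
n=36: W (go to 28, an L position)
n=37: W (go to 29, an L position)
n=38: W (go to 30, an L position)
n=39: L (options 34(W), 31(W) are all W)
n=40: L (options 35(W), 32(W) are all W)
n=41: L (options 36(W), 33(W) are all W)
n=42: L (options 37(W), 34(W) are all W)
n=43: L (options 38(W), 35(W) are all W)
n=44: W (go to 39, an L position)
The losing starting values of n are exactly the entries labelled L in this table (20 of them).

0, 1, 2, 3, 4, 13, 14, 15, 16, 17, 26, 27, 28, 29, 30, 39, 40, 41, 42, 43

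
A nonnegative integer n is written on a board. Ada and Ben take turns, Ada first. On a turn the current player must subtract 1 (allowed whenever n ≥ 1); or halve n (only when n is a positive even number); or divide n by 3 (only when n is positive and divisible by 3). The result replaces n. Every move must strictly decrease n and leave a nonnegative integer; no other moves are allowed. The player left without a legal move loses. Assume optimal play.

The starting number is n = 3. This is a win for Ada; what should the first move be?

Compute win/loss labels from the base case upward. A position with no move is L. Any other position is W if it can reach an L in one move, else L.
n=0: no move → L
n=1: →0(L), so W
n=2: →1(W) only, which is W, so L
n=3: →2(L), so W
From 3, the L positions reachable in one move are: 2.

Move to 2.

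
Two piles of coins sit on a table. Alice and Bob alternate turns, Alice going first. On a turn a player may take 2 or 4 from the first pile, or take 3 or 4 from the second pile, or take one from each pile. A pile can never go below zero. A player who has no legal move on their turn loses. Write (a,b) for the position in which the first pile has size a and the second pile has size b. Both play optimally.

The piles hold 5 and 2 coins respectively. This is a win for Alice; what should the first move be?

Move to (3,2).

Compute win/loss labels from the base case upward. A position with no move is L. Any other position is W if it can reach an L in one move, else L.
No move ever increases a pile, so every position that can arise here has a ≤ 5 and b ≤ 2; it is enough to label the cells with 0 ≤ a ≤ 5 and 0 ≤ b ≤ 2.
Every move lowers a or b (never raises either), so fill the grid row by row in increasing a, and left to right within a row: each cell's successors are then already labelled.
      b=0  b=1  b=2
a=0:    L    L    L
a=1:    L    W    W
a=2:    W    W    W
a=3:    W    L    L
a=4:    W    W    W
a=5:    W    W    W
Cells with no legal move (terminal, hence L): (0,0), (0,1), (0,2), (1,0).
The remaining L cells, each justified by listing all of its moves:
(3,1): →(1,1)(W), (2,0)(W) — all W, so L
(3,2): →(1,2)(W), (2,1)(W) — all W, so L
Every other cell has at least one move into one of the L cells above, so it is W.
From (5,2), the L positions reachable in one move are: (3,2).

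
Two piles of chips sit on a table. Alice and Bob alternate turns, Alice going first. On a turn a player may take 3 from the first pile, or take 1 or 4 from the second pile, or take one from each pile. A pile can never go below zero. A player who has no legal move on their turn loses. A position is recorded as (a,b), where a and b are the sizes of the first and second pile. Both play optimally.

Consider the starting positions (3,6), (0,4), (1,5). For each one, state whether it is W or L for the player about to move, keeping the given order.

Classify positions by backward induction: terminal positions (no move available) are L. From any other position, the mover wins iff some move reaches an L.
No move ever increases a pile, so every position that can arise here has a ≤ 3 and b ≤ 6; it is enough to label the cells with 0 ≤ a ≤ 3 and 0 ≤ b ≤ 6.
Every move lowers a or b (never raises either), so fill the grid row by row in increasing a, and left to right within a row: each cell's successors are then already labelled.
      b=0  b=1  b=2  b=3  b=4  b=5  b=6
a=0:    L    W    L    W    W    L    W
a=1:    L    W    L    W    W    L    W
a=2:    L    W    L    W    W    L    W
a=3:    W    W    W    W    L    W    W
Cells with no legal move (terminal, hence L): (0,0), (1,0), (2,0).
The remaining L cells, each justified by listing all of its moves:
(0,2): →(0,1)(W) only, which is W, so L
(0,5): →(0,4)(W), (0,1)(W) — all W, so L
(1,2): →(1,1)(W), (0,1)(W) — all W, so L
(1,5): →(1,4)(W), (1,1)(W), (0,4)(W) — all W, so L
(2,2): →(2,1)(W), (1,1)(W) — all W, so L
(2,5): →(2,4)(W), (2,1)(W), (1,4)(W) — all W, so L
(3,4): →(0,4)(W), (3,3)(W), (3,0)(W), (2,3)(W) — all W, so L
Every other cell has at least one move into one of the L cells above, so it is W.
(3,6): the move to (2,5) reaches an L cell, so W
(0,4): the move to (0,0) reaches an L cell, so W
(1,5): one of the L cells justified above, so L

(3,6): W, (0,4): W, (1,5): L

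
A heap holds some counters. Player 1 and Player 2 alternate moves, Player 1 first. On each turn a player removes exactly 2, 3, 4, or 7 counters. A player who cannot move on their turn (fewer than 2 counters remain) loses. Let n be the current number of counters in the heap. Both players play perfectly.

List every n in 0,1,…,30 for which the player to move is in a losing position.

Classify positions by backward induction: terminal positions (no move available) are L. From any other position, the mover wins iff some move reaches an L.
n=0: no move → L
n=1: no move → L
n=2: W (go to 0, an L position)
n=3: W (go to 1, an L position)
n=4: W (go to 1, an L position)
n=5: W (go to 1, an L position)
n=6: L (options 4(W), 3(W), 2(W) are all W)
n=7: W (go to 0, an L position)
n=8: W (go to 6, an L position)
n=9: W (go to 6, an L position)
n=10: W (go to 6, an L position)
n=11: L (options 9(W), 8(W), 7(W), 4(W) are all W)
n=12: L (options 10(W), 9(W), 8(W), 5(W) are all W)
n=13: W (go to 11, an L position)
n=14: W (go to 12, an L position)
n=15: W (go to 12, an L position)
n=16: W (go to 12, an L position)
n=17: L (options 15(W), 14(W), 13(W), 10(W) are all W)
n=18: W (go to 11, an L position)
n=19: W (go to 17, an L position)
n=20: W (go to 17, an L position)
n=21: W (go to 17, an L position)
n=22: L (options 20(W), 19(W), 18(W), 15(W) are all W)
n=23: L (options 21(W), 20(W), 19(W), 16(W) are all W)
n=24: W (go to 22, an L position)
n=25: W (go to 23, an L position)
n=26: W (go to 23, an L position)
n=27: W (go to 23, an L position)
n=28: L (options 26(W), 25(W), 24(W), 21(W) are all W)
n=29: W (go to 22, an L position)
n=30: W (go to 28, an L position)
Reading off the rows marked L gives the requested list; there are 9 such values of n.

0, 1, 6, 11, 12, 17, 22, 23, 28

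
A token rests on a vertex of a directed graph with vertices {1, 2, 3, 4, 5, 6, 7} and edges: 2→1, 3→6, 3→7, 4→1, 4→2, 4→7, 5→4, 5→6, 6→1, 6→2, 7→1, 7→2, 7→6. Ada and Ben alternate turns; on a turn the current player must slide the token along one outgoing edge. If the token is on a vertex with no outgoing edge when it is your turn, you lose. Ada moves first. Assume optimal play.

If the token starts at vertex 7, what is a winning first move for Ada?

Label each position W (a win for the player to move) or L (a loss). A position with no legal move is L; any other position is W exactly when some move reaches an L, and L when every move reaches a W.
Every edge goes from a vertex to one that appears earlier in the order 1, 2, 6, 7, 3, 4, 5, so processing vertices in that order labels each vertex after all of its successors.
1: no outgoing edge → L
2: W (go to 1, an L position)
6: W (go to 1, an L position)
7: W (go to 1, an L position)
3: L (options 7(W), 6(W) are all W)
4: W (go to 1, an L position)
5: L (options 4(W), 6(W) are all W)
From 7, the L positions reachable in one move are: 1.

Move to 1.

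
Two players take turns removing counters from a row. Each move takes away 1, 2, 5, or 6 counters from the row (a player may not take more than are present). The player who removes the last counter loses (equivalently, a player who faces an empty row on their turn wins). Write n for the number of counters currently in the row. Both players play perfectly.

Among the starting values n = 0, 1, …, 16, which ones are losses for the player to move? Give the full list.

Work bottom-up. With no move the player to move wins. Otherwise the position is W if at least one move leads to an L position for the opponent, and L if every move leads to a W.
n=0: no move; the opponent has just taken the last counter and therefore loses → W
n=1: L (sole option 0(W) is W)
n=2: W (go to 1, an L position)
n=3: W (go to 1, an L position)
n=4: L (options 3(W), 2(W) are all W)
n=5: W (go to 4, an L position)
n=6: W (go to 4, an L position)
n=7: W (go to 1, an L position)
n=8: L (options 7(W), 6(W), 3(W), 2(W) are all W)
n=9: W (go to 8, an L position)
n=10: W (go to 8, an L position)
n=11: L (options 10(W), 9(W), 6(W), 5(W) are all W)
n=12: W (go to 11, an L position)
n=13: W (go to 11, an L position)
n=14: W (go to 8, an L position)
n=15: L (options 14(W), 13(W), 10(W), 9(W) are all W)
n=16: W (go to 15, an L position)
Reading off the rows marked L gives the requested list; there are 5 such values of n.

1, 4, 8, 11, 15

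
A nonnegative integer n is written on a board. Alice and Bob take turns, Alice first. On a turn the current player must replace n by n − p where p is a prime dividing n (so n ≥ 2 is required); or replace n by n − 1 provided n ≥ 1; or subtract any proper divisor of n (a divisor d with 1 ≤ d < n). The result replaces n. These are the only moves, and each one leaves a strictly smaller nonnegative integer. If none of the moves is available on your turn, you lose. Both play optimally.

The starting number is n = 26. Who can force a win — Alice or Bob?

Label each position W (a win for the player to move) or L (a loss). A position with no legal move is L; any other position is W exactly when some move reaches an L, and L when every move reaches a W.
n=0: no move → L
n=1: can move to 0, which is L ⇒ W
n=2: can move to 0, which is L ⇒ W
n=3: can move to 0, which is L ⇒ W
n=4: moves to 2(W), 3(W); every one is W ⇒ L
n=5: can move to 0, which is L ⇒ W
n=6: can move to 4, which is L ⇒ W
n=7: can move to 0, which is L ⇒ W
n=8: can move to 4, which is L ⇒ W
n=9: moves to 6(W), 8(W); every one is W ⇒ L
n=10: can move to 9, which is L ⇒ W
n=11: can move to 0, which is L ⇒ W
n=12: can move to 9, which is L ⇒ W
n=13: can move to 0, which is L ⇒ W
n=14: moves to 7(W), 12(W), 13(W); every one is W ⇒ L
n=15: can move to 14, which is L ⇒ W
n=16: can move to 14, which is L ⇒ W
n=17: can move to 0, which is L ⇒ W
n=18: can move to 9, which is L ⇒ W
n=19: can move to 0, which is L ⇒ W
n=20: moves to 10(W), 15(W), 16(W), 18(W), 19(W); every one is W ⇒ L
n=21: can move to 14, which is L ⇒ W
n=22: can move to 20, which is L ⇒ W
n=23: can move to 0, which is L ⇒ W
n=24: can move to 20, which is L ⇒ W
n=25: can move to 20, which is L ⇒ W
n=26: moves to 13(W), 24(W), 25(W); every one is W ⇒ L
The starting position 26 is L: whatever Alice does, the opponent receives a W position.

Bob wins.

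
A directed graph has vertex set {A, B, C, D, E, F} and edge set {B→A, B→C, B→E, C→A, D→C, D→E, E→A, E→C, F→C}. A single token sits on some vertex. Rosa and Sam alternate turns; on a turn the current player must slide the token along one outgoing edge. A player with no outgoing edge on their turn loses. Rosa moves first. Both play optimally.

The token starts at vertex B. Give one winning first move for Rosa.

Move to A.

Classify positions by backward induction: terminal positions (no move available) are L. From any other position, the mover wins iff some move reaches an L.
Every edge goes from a vertex to one that appears earlier in the order A, C, E, F, D, B, so processing vertices in that order labels each vertex after all of its successors.
A: no outgoing edge → L
C: can move to A, which is L ⇒ W
E: can move to A, which is L ⇒ W
F: the only move is to C(W), a W ⇒ L
D: moves to E(W), C(W); every one is W ⇒ L
B: can move to A, which is L ⇒ W
From B, the L positions reachable in one move are: A.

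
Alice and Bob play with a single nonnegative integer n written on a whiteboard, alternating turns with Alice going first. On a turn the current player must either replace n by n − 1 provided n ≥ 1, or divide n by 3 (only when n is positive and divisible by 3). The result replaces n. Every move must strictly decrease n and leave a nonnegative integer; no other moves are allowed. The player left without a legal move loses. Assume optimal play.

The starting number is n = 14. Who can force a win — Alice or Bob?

Classify positions by backward induction: terminal positions (no move available) are L. From any other position, the mover wins iff some move reaches an L.
n=0: no move → L
n=1: reaches L-position 0 → W
n=2: only reaches 1(W), which is W → L
n=3: reaches L-position 2 → W
n=4: only reaches 3(W), which is W → L
n=5: reaches L-position 4 → W
n=6: reaches L-position 2 → W
n=7: only reaches 6(W), which is W → L
n=8: reaches L-position 7 → W
n=9: only reaches 3(W), 8(W), all W → L
n=10: reaches L-position 9 → W
n=11: only reaches 10(W), which is W → L
n=12: reaches L-position 4 → W
n=13: only reaches 12(W), which is W → L
n=14: reaches L-position 13 → W
The starting position 14 is W: Alice should move to 13, handing over an L position.

Alice wins.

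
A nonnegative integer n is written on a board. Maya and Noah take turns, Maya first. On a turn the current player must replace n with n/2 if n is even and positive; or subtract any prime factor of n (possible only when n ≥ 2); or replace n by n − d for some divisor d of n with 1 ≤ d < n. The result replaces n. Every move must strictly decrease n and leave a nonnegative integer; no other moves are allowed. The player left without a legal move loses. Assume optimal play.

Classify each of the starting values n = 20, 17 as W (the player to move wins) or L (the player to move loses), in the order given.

Classify positions by backward induction: terminal positions (no move available) are L. From any other position, the mover wins iff some move reaches an L.
n=0: no move → L
n=1: no move → L
n=2: W (go to 0, an L position)
n=3: W (go to 0, an L position)
n=4: L (options 2(W), 3(W) are all W)
n=5: W (go to 0, an L position)
n=6: W (go to 4, an L position)
n=7: W (go to 0, an L position)
n=8: W (go to 4, an L position)
n=9: L (options 6(W), 8(W) are all W)
n=10: W (go to 9, an L position)
n=11: W (go to 0, an L position)
n=12: W (go to 9, an L position)
n=13: W (go to 0, an L position)
n=14: L (options 7(W), 12(W), 13(W) are all W)
n=15: W (go to 14, an L position)
n=16: W (go to 14, an L position)
n=17: W (go to 0, an L position)
n=18: W (go to 9, an L position)
n=19: W (go to 0, an L position)
n=20: L (options 10(W), 15(W), 16(W), 18(W), 19(W) are all W)

20: L, 17: W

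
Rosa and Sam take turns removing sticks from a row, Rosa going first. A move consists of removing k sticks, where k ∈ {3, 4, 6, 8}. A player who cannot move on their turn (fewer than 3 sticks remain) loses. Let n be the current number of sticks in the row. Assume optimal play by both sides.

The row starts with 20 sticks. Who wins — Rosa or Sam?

Use the standard recursion: the mover loses at a terminal position; elsewhere, the mover wins exactly when some move hands the opponent an L position.
n=0: no move → L
n=1: no move → L
n=2: no move → L
n=3: reaches L-position 0 → W
n=4: reaches L-position 1 → W
n=5: reaches L-position 2 → W
n=6: reaches L-position 2 → W
n=7: reaches L-position 1 → W
n=8: reaches L-position 2 → W
n=9: reaches L-position 1 → W
n=10: reaches L-position 2 → W
n=11: only reaches 8(W), 7(W), 5(W), 3(W), all W → L
n=12: only reaches 9(W), 8(W), 6(W), 4(W), all W → L
n=13: only reaches 10(W), 9(W), 7(W), 5(W), all W → L
n=14: reaches L-position 11 → W
n=15: reaches L-position 12 → W
n=16: reaches L-position 13 → W
n=17: reaches L-position 13 → W
n=18: reaches L-position 12 → W
n=19: reaches L-position 13 → W
n=20: reaches L-position 12 → W
The starting position 20 is W: Rosa should remove 8, leaving 12, handing over an L position.

Rosa wins.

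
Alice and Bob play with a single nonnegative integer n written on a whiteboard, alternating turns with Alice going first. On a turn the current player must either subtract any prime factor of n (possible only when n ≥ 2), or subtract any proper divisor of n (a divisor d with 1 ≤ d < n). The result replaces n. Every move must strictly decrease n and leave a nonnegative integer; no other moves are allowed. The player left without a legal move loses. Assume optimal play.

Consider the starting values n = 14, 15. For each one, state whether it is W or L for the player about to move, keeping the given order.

14: L, 15: W

Use the standard recursion: the mover loses at a terminal position; elsewhere, the mover wins exactly when some move hands the opponent an L position.
n=0: no move → L
n=1: no move → L
n=2: W (go to 0, an L position)
n=3: W (go to 0, an L position)
n=4: L (options 2(W), 3(W) are all W)
n=5: W (go to 0, an L position)
n=6: W (go to 4, an L position)
n=7: W (go to 0, an L position)
n=8: W (go to 4, an L position)
n=9: L (options 6(W), 8(W) are all W)
n=10: W (go to 9, an L position)
n=11: W (go to 0, an L position)
n=12: W (go to 9, an L position)
n=13: W (go to 0, an L position)
n=14: L (options 7(W), 12(W), 13(W) are all W)
n=15: W (go to 14, an L position)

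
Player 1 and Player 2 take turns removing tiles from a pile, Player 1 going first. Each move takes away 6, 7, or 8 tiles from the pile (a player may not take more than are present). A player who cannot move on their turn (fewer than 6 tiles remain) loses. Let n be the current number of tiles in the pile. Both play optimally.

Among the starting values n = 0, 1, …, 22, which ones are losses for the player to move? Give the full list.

0, 1, 2, 3, 4, 5, 14, 15, 16, 17, 18, 19

Work bottom-up. With no move the player to move loses. Otherwise the position is W if at least one move leads to an L position for the opponent, and L if every move leads to a W.
n=0: no move → L
n=1: no move → L
n=2: no move → L
n=3: no move → L
n=4: no move → L
n=5: no move → L
n=6: can move to 0, which is L ⇒ W
n=7: can move to 1, which is L ⇒ W
n=8: can move to 2, which is L ⇒ W
n=9: can move to 3, which is L ⇒ W
n=10: can move to 4, which is L ⇒ W
n=11: can move to 5, which is L ⇒ W
n=12: can move to 5, which is L ⇒ W
n=13: can move to 5, which is L ⇒ W
n=14: moves to 8(W), 7(W), 6(W); every one is W ⇒ L
n=15: moves to 9(W), 8(W), 7(W); every one is W ⇒ L
n=16: moves to 10(W), 9(W), 8(W); every one is W ⇒ L
n=17: moves to 11(W), 10(W), 9(W); every one is W ⇒ L
n=18: moves to 12(W), 11(W), 10(W); every one is W ⇒ L
n=19: moves to 13(W), 12(W), 11(W); every one is W ⇒ L
n=20: can move to 14, which is L ⇒ W
n=21: can move to 15, which is L ⇒ W
n=22: can move to 16, which is L ⇒ W
The losing starting values of n are exactly the entries labelled L in this table (12 of them).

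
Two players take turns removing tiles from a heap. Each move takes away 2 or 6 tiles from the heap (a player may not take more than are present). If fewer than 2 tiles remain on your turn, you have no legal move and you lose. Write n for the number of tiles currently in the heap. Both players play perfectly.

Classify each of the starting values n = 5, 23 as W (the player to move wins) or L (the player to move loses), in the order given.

Build the W/L table. Terminal = L. A non-terminal position is W if it has a move to some L; otherwise it is L.
n=0: no move → L
n=1: no move → L
n=2: reaches L-position 0 → W
n=3: reaches L-position 1 → W
n=4: only reaches 2(W), which is W → L
n=5: only reaches 3(W), which is W → L
n=6: reaches L-position 4 → W
n=7: reaches L-position 5 → W
n=8: only reaches 6(W), 2(W), all W → L
n=9: only reaches 7(W), 3(W), all W → L
n=10: reaches L-position 8 → W
n=11: reaches L-position 9 → W
n=12: only reaches 10(W), 6(W), all W → L
n=13: only reaches 11(W), 7(W), all W → L
n=14: reaches L-position 12 → W
n=15: reaches L-position 13 → W
n=16: only reaches 14(W), 10(W), all W → L
n=17: only reaches 15(W), 11(W), all W → L
n=18: reaches L-position 16 → W
n=19: reaches L-position 17 → W
n=20: only reaches 18(W), 14(W), all W → L
n=21: only reaches 19(W), 15(W), all W → L
n=22: reaches L-position 20 → W
n=23: reaches L-position 21 → W

5: L, 23: W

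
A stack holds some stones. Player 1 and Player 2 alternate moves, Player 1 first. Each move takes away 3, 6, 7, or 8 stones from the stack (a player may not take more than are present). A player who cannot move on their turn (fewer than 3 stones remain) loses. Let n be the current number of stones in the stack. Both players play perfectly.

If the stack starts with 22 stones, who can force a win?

Player 2 wins.

Positions with no move are L. A position that does have a move is losing for the player to move precisely when every available move leads to a winning position for the opponent. Fill in the labels:
n=0: no move → L
n=1: no move → L
n=2: no move → L
n=3: →0(L), so W
n=4: →1(L), so W
n=5: →2(L), so W
n=6: →0(L), so W
n=7: →1(L), so W
n=8: →2(L), so W
n=9: →2(L), so W
n=10: →2(L), so W
n=11: →8(W), 5(W), 4(W), 3(W) — all W, so L
n=12: →9(W), 6(W), 5(W), 4(W) — all W, so L
n=13: →10(W), 7(W), 6(W), 5(W) — all W, so L
n=14: →11(L), so W
n=15: →12(L), so W
n=16: →13(L), so W
n=17: →11(L), so W
n=18: →12(L), so W
n=19: →13(L), so W
n=20: →13(L), so W
n=21: →13(L), so W
n=22: →19(W), 16(W), 15(W), 14(W) — all W, so L
The starting position 22 is L: whatever Player 1 does, the opponent receives a W position.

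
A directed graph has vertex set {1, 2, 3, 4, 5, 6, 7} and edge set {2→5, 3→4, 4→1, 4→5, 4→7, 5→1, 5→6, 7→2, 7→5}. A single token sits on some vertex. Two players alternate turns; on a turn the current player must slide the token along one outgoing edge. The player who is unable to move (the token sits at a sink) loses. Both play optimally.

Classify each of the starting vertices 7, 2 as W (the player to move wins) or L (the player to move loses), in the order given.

7: W, 2: L

Classify positions by backward induction: terminal positions (no move available) are L. From any other position, the mover wins iff some move reaches an L.
Every edge goes from a vertex to one that appears earlier in the order 6, 1, 5, 2, 7, 4, 3, so processing vertices in that order labels each vertex after all of its successors.
6: no outgoing edge → L
1: no outgoing edge → L
5: can move to 1, which is L ⇒ W
2: the only move is to 5(W), a W ⇒ L
7: can move to 2, which is L ⇒ W
4: can move to 1, which is L ⇒ W
3: the only move is to 4(W), a W ⇒ L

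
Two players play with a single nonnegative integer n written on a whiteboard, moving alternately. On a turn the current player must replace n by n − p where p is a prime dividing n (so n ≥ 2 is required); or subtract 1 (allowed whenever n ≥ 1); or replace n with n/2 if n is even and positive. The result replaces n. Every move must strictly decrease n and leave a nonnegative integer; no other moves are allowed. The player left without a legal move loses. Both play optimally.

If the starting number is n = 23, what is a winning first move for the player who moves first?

Move to 0.

Classify positions by backward induction: terminal positions (no move available) are L. From any other position, the mover wins iff some move reaches an L.
n=0: no move → L
n=1: can move to 0, which is L ⇒ W
n=2: can move to 0, which is L ⇒ W
n=3: can move to 0, which is L ⇒ W
n=4: moves to 2(W), 3(W); every one is W ⇒ L
n=5: can move to 0, which is L ⇒ W
n=6: can move to 4, which is L ⇒ W
n=7: can move to 0, which is L ⇒ W
n=8: can move to 4, which is L ⇒ W
n=9: moves to 6(W), 8(W); every one is W ⇒ L
n=10: can move to 9, which is L ⇒ W
n=11: can move to 0, which is L ⇒ W
n=12: can move to 9, which is L ⇒ W
n=13: can move to 0, which is L ⇒ W
n=14: moves to 7(W), 12(W), 13(W); every one is W ⇒ L
n=15: can move to 14, which is L ⇒ W
n=16: can move to 14, which is L ⇒ W
n=17: can move to 0, which is L ⇒ W
n=18: can move to 9, which is L ⇒ W
n=19: can move to 0, which is L ⇒ W
n=20: moves to 10(W), 15(W), 18(W), 19(W); every one is W ⇒ L
n=21: can move to 14, which is L ⇒ W
n=22: can move to 20, which is L ⇒ W
n=23: can move to 0, which is L ⇒ W
From 23, the L positions reachable in one move are: 0.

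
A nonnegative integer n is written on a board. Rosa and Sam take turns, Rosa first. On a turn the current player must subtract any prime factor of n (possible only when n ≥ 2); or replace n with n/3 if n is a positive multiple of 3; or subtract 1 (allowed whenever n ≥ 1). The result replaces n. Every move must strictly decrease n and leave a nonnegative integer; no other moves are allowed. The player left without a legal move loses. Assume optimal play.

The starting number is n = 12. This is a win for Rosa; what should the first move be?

Move to 4.

Label each position W (a win for the player to move) or L (a loss). A position with no legal move is L; any other position is W exactly when some move reaches an L, and L when every move reaches a W.
n=0: no move → L
n=1: →0(L), so W
n=2: →0(L), so W
n=3: →0(L), so W
n=4: →2(W), 3(W) — all W, so L
n=5: →0(L), so W
n=6: →4(L), so W
n=7: →0(L), so W
n=8: →6(W), 7(W) — all W, so L
n=9: →8(L), so W
n=10: →8(L), so W
n=11: →0(L), so W
n=12: →4(L), so W
From 12, the L positions reachable in one move are: 4.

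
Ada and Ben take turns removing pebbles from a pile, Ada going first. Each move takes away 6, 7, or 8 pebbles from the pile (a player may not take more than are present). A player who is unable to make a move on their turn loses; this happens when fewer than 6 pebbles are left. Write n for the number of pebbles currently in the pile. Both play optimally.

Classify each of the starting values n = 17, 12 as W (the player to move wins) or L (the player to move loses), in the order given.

Build the W/L table. Terminal = L. A non-terminal position is W if it has a move to some L; otherwise it is L.
n=0: no move → L
n=1: no move → L
n=2: no move → L
n=3: no move → L
n=4: no move → L
n=5: no move → L
n=6: reaches L-position 0 → W
n=7: reaches L-position 1 → W
n=8: reaches L-position 2 → W
n=9: reaches L-position 3 → W
n=10: reaches L-position 4 → W
n=11: reaches L-position 5 → W
n=12: reaches L-position 5 → W
n=13: reaches L-position 5 → W
n=14: only reaches 8(W), 7(W), 6(W), all W → L
n=15: only reaches 9(W), 8(W), 7(W), all W → L
n=16: only reaches 10(W), 9(W), 8(W), all W → L
n=17: only reaches 11(W), 10(W), 9(W), all W → L

17: L, 12: W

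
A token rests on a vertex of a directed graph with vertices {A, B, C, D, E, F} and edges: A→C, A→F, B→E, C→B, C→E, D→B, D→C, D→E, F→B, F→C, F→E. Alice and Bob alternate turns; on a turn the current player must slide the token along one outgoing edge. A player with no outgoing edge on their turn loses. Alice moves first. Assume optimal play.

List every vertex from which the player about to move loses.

Work bottom-up. With no move the player to move loses. Otherwise the position is W if at least one move leads to an L position for the opponent, and L if every move leads to a W.
Every edge goes from a vertex to one that appears earlier in the order E, B, C, D, F, A, so processing vertices in that order labels each vertex after all of its successors.
E: no outgoing edge → L
B: reaches L-position E → W
C: reaches L-position E → W
D: reaches L-position E → W
F: reaches L-position E → W
A: only reaches F(W), C(W), all W → L
The losing starting vertices are exactly the entries labelled L in this table (2 of them).

A, E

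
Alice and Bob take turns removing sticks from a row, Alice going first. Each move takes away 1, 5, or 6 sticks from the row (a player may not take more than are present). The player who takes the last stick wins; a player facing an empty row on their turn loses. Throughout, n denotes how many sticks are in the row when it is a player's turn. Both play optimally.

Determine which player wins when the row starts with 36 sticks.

Alice wins.

Label each position W (a win for the player to move) or L (a loss). A position with no legal move is L; any other position is W exactly when some move reaches an L, and L when every move reaches a W.
n=0: no move → L
n=1: →0(L), so W
n=2: →1(W) only, which is W, so L
n=3: →2(L), so W
n=4: →3(W) only, which is W, so L
n=5: →4(L), so W
n=6: →0(L), so W
n=7: →2(L), so W
n=8: →2(L), so W
n=9: →4(L), so W
n=10: →4(L), so W
n=11: →10(W), 6(W), 5(W) — all W, so L
n=12: →11(L), so W
n=13: →12(W), 8(W), 7(W) — all W, so L
n=14: →13(L), so W
n=15: →14(W), 10(W), 9(W) — all W, so L
n=16: →15(L), so W
n=17: →11(L), so W
n=18: →13(L), so W
n=19: →13(L), so W
n=20: →15(L), so W
n=21: →15(L), so W
n=22: →21(W), 17(W), 16(W) — all W, so L
n=23: →22(L), so W
n=24: →23(W), 19(W), 18(W) — all W, so L
n=25: →24(L), so W
n=26: →25(W), 21(W), 20(W) — all W, so L
n=27: →26(L), so W
n=28: →22(L), so W
n=29: →24(L), so W
n=30: →24(L), so W
n=31: →26(L), so W
n=32: →26(L), so W
n=33: →32(W), 28(W), 27(W) — all W, so L
n=34: →33(L), so W
n=35: →34(W), 30(W), 29(W) — all W, so L
n=36: →35(L), so W
The starting position 36 is W: Alice should remove 1, leaving 35, handing over an L position.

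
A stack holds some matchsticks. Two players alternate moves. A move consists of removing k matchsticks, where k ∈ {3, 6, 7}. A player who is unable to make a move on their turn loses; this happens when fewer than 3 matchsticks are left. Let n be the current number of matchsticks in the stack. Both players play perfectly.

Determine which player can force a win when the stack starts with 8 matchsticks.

The first player wins.

Positions with no move are L. A position that does have a move is losing for the player to move precisely when every available move leads to a winning position for the opponent. Fill in the labels:
n=0: no move → L
n=1: no move → L
n=2: no move → L
n=3: →0(L), so W
n=4: →1(L), so W
n=5: →2(L), so W
n=6: →0(L), so W
n=7: →1(L), so W
n=8: →2(L), so W
The starting position 8 is W: the player to move should remove 6, leaving 2, handing over an L position.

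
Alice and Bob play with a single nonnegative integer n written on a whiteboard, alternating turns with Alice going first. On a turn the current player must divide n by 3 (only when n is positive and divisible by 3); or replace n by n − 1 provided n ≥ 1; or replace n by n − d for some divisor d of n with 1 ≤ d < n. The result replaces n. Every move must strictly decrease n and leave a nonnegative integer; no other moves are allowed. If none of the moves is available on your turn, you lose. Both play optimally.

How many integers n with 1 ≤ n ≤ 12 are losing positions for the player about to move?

Compute win/loss labels from the base case upward. A position with no move is L. Any other position is W if it can reach an L in one move, else L.
n=0: no move → L
n=1: reaches L-position 0 → W
n=2: only reaches 1(W), which is W → L
n=3: reaches L-position 2 → W
n=4: reaches L-position 2 → W
n=5: only reaches 4(W), which is W → L
n=6: reaches L-position 2 → W
n=7: only reaches 6(W), which is W → L
n=8: reaches L-position 7 → W
n=9: only reaches 3(W), 6(W), 8(W), all W → L
n=10: reaches L-position 5 → W
n=11: only reaches 10(W), which is W → L
n=12: reaches L-position 9 → W
L entries with 1 ≤ n ≤ 12 (n=0 is outside the asked range and is not counted): n = 2, 5, 7, 9, 11; that makes 5.

5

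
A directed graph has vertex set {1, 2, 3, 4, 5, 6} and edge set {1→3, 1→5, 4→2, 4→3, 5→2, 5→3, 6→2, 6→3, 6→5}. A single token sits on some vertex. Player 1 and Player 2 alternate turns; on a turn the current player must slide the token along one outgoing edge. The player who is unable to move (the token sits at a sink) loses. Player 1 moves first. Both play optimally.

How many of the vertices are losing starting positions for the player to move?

Use the standard recursion: the mover loses at a terminal position; elsewhere, the mover wins exactly when some move hands the opponent an L position.
Every edge goes from a vertex to one that appears earlier in the order 2, 3, 5, 4, 6, 1, so processing vertices in that order labels each vertex after all of its successors.
2: no outgoing edge → L
3: no outgoing edge → L
5: W (go to 3, an L position)
4: W (go to 3, an L position)
6: W (go to 3, an L position)
1: W (go to 3, an L position)
The L vertices are 2, 3; that is 2 in all.

2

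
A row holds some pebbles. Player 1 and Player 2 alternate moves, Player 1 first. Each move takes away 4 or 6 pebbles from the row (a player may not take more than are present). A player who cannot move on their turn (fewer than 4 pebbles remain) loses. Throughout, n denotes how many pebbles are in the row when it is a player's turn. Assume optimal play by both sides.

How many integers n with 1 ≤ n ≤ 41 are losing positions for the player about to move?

Build the W/L table. Terminal = L. A non-terminal position is W if it has a move to some L; otherwise it is L.
n=0: no move → L
n=1: no move → L
n=2: no move → L
n=3: no move → L
n=4: can move to 0, which is L ⇒ W
n=5: can move to 1, which is L ⇒ W
n=6: can move to 2, which is L ⇒ W
n=7: can move to 3, which is L ⇒ W
n=8: can move to 2, which is L ⇒ W
n=9: can move to 3, which is L ⇒ W
n=10: moves to 6(W), 4(W); every one is W ⇒ L
n=11: moves to 7(W), 5(W); every one is W ⇒ L
n=12: moves to 8(W), 6(W); every one is W ⇒ L
n=13: moves to 9(W), 7(W); every one is W ⇒ L
n=14: can move to 10, which is L ⇒ W
n=15: can move to 11, which is L ⇒ W
n=16: can move to 12, which is L ⇒ W
n=17: can move to 13, which is L ⇒ W
n=18: can move to 12, which is L ⇒ W
n=19: can move to 13, which is L ⇒ W
n=20: moves to 16(W), 14(W); every one is W ⇒ L
n=21: moves to 17(W), 15(W); every one is W ⇒ L
n=22: moves to 18(W), 16(W); every one is W ⇒ L
n=23: moves to 19(W), 17(W); every one is W ⇒ L
n=24: can move to 20, which is L ⇒ W
n=25: can move to 21, which is L ⇒ W
n=26: can move to 22, which is L ⇒ W
n=27: can move to 23, which is L ⇒ W
n=28: can move to 22, which is L ⇒ W
n=29: can move to 23, which is L ⇒ W
n=30: moves to 26(W), 24(W); every one is W ⇒ L
n=31: moves to 27(W), 25(W); every one is W ⇒ L
n=32: moves to 28(W), 26(W); every one is W ⇒ L
n=33: moves to 29(W), 27(W); every one is W ⇒ L
n=34: can move to 30, which is L ⇒ W
n=35: can move to 31, which is L ⇒ W
n=36: can move to 32, which is L ⇒ W
n=37: can move to 33, which is L ⇒ W
n=38: can move to 32, which is L ⇒ W
n=39: can move to 33, which is L ⇒ W
n=40: moves to 36(W), 34(W); every one is W ⇒ L
n=41: moves to 37(W), 35(W); every one is W ⇒ L
L entries with 1 ≤ n ≤ 41 (n=0 is outside the asked range and is not counted): n = 1, 2, 3, 10, 11, 12, 13, 20, 21, 22, 23, 30, 31, 32, 33, 40, 41; that makes 17.

17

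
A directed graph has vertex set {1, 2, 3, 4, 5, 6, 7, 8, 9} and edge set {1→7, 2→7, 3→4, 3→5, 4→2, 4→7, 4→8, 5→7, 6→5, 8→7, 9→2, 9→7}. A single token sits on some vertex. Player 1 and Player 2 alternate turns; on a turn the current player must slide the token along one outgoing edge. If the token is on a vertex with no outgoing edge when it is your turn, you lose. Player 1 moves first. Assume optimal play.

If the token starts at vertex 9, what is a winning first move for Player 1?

Work bottom-up. With no move the player to move loses. Otherwise the position is W if at least one move leads to an L position for the opponent, and L if every move leads to a W.
Every edge goes from a vertex to one that appears earlier in the order 7, 2, 9, 5, 1, 8, 6, 4, 3, so processing vertices in that order labels each vertex after all of its successors.
7: no outgoing edge → L
2: can move to 7, which is L ⇒ W
9: can move to 7, which is L ⇒ W
5: can move to 7, which is L ⇒ W
1: can move to 7, which is L ⇒ W
8: can move to 7, which is L ⇒ W
6: the only move is to 5(W), a W ⇒ L
4: can move to 7, which is L ⇒ W
3: moves to 4(W), 5(W); every one is W ⇒ L
From 9, the L positions reachable in one move are: 7.

Move to 7.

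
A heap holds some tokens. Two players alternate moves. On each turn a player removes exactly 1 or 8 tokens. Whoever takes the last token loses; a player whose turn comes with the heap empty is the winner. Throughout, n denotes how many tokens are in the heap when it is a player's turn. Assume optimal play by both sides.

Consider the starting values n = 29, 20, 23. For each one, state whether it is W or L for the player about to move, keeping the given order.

Work bottom-up. With no move the player to move wins. Otherwise the position is W if at least one move leads to an L position for the opponent, and L if every move leads to a W.
n=0: no move; the opponent has just taken the last token and therefore loses → W
n=1: →0(W) only, which is W, so L
n=2: →1(L), so W
n=3: →2(W) only, which is W, so L
n=4: →3(L), so W
n=5: →4(W) only, which is W, so L
n=6: →5(L), so W
n=7: →6(W) only, which is W, so L
n=8: →7(L), so W
n=9: →1(L), so W
n=10: →9(W), 2(W) — all W, so L
n=11: →10(L), so W
n=12: →11(W), 4(W) — all W, so L
n=13: →12(L), so W
n=14: →13(W), 6(W) — all W, so L
n=15: →14(L), so W
n=16: →15(W), 8(W) — all W, so L
n=17: →16(L), so W
n=18: →10(L), so W
n=19: →18(W), 11(W) — all W, so L
n=20: →19(L), so W
n=21: →20(W), 13(W) — all W, so L
n=22: →21(L), so W
n=23: →22(W), 15(W) — all W, so L
n=24: →23(L), so W
n=25: →24(W), 17(W) — all W, so L
n=26: →25(L), so W
n=27: →19(L), so W
n=28: →27(W), 20(W) — all W, so L
n=29: →28(L), so W

29: W, 20: W, 23: L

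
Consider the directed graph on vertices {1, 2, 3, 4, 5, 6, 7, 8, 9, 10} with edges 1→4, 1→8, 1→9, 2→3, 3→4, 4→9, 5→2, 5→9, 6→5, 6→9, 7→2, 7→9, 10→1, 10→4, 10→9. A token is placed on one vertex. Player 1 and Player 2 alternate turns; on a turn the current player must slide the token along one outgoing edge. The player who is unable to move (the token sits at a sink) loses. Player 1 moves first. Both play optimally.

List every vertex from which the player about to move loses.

3, 8, 9

Positions with no move are L. A position that does have a move is losing for the player to move precisely when every available move leads to a winning position for the opponent. Fill in the labels:
Every edge goes from a vertex to one that appears earlier in the order 9, 8, 4, 1, 3, 10, 2, 5, 7, 6, so processing vertices in that order labels each vertex after all of its successors.
9: no outgoing edge → L
8: no outgoing edge → L
4: W (go to 9, an L position)
1: W (go to 8, an L position)
3: L (sole option 4(W) is W)
10: W (go to 9, an L position)
2: W (go to 3, an L position)
5: W (go to 9, an L position)
7: W (go to 9, an L position)
6: W (go to 9, an L position)
Reading off the rows marked L gives the requested list; there are 3 such vertices.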